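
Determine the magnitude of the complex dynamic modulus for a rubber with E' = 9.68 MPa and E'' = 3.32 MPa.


|E*| = sqrt(E'^2 + E''^2)
= sqrt(9.68^2 + 3.32^2)
= sqrt(93.7024 + 11.0224)
= 10.234 MPa

10.234 MPa


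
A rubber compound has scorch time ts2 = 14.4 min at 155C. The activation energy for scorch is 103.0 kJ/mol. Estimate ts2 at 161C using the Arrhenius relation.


Convert temperatures: T1 = 155 + 273.15 = 428.15 K, T2 = 161 + 273.15 = 434.15 K
ts2_new = 14.4 * exp(103000 / 8.314 * (1/434.15 - 1/428.15))
1/T2 - 1/T1 = -3.2279e-05
ts2_new = 9.65 min

9.65 min


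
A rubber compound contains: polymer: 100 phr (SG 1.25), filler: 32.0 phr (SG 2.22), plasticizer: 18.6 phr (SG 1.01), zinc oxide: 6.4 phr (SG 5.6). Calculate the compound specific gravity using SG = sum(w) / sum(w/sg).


Sum of weights = 157.0
Volume contributions:
  polymer: 100/1.25 = 80.0000
  filler: 32.0/2.22 = 14.4144
  plasticizer: 18.6/1.01 = 18.4158
  zinc oxide: 6.4/5.6 = 1.1429
Sum of volumes = 113.9731
SG = 157.0 / 113.9731 = 1.378

SG = 1.378


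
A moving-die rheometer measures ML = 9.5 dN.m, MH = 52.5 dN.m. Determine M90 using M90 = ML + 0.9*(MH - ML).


M90 = ML + 0.9 * (MH - ML)
M90 = 9.5 + 0.9 * (52.5 - 9.5)
M90 = 9.5 + 0.9 * 43.0
M90 = 48.2 dN.m

48.2 dN.m


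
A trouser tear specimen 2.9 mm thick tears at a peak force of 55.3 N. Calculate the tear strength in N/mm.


Tear strength = force / thickness
= 55.3 / 2.9
= 19.07 N/mm

19.07 N/mm


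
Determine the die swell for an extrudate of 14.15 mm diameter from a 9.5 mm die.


Die swell ratio = D_extrudate / D_die
= 14.15 / 9.5
= 1.489

Die swell = 1.489


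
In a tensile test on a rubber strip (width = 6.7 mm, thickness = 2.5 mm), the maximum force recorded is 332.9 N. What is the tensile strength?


Area = width * thickness = 6.7 * 2.5 = 16.75 mm^2
TS = force / area = 332.9 / 16.75 = 19.87 MPa

19.87 MPa


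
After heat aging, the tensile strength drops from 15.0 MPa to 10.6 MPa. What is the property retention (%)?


Retention = aged / original * 100
= 10.6 / 15.0 * 100
= 70.7%

70.7%


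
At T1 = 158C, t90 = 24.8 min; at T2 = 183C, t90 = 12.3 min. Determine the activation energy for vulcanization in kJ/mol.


T1 = 431.15 K, T2 = 456.15 K
1/T1 - 1/T2 = 1.2712e-04
ln(t1/t2) = ln(24.8/12.3) = 0.7012
Ea = 8.314 * 0.7012 / 1.2712e-04 = 45864.3752 J/mol
Ea = 45.86 kJ/mol

45.86 kJ/mol


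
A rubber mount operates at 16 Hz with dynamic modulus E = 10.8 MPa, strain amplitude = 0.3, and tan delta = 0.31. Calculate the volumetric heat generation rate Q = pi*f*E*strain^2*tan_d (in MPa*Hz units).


Q = pi * f * E * strain^2 * tan_d
= pi * 16 * 10.8 * 0.3^2 * 0.31
= pi * 16 * 10.8 * 0.0900 * 0.31
= 15.1460

Q = 15.1460


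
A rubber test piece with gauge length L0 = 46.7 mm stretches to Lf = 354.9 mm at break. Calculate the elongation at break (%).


Elongation = (Lf - L0) / L0 * 100
= (354.9 - 46.7) / 46.7 * 100
= 308.2 / 46.7 * 100
= 660.0%

660.0%


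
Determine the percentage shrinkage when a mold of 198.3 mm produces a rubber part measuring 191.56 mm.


Shrinkage = (mold - part) / mold * 100
= (198.3 - 191.56) / 198.3 * 100
= 6.74 / 198.3 * 100
= 3.4%

3.4%


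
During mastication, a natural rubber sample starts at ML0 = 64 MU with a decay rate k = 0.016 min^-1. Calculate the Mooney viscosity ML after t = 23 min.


ML = ML0 * exp(-k * t)
ML = 64 * exp(-0.016 * 23)
ML = 64 * 0.6921
ML = 44.3 MU

44.3 MU


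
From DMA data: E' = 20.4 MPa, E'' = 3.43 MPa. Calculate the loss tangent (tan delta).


tan delta = E'' / E'
= 3.43 / 20.4
= 0.1681

tan delta = 0.1681


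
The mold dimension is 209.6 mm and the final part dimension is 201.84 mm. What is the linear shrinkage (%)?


Shrinkage = (mold - part) / mold * 100
= (209.6 - 201.84) / 209.6 * 100
= 7.76 / 209.6 * 100
= 3.7%

3.7%


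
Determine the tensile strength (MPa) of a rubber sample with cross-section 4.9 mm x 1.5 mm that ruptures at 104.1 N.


Area = width * thickness = 4.9 * 1.5 = 7.35 mm^2
TS = force / area = 104.1 / 7.35 = 14.16 MPa

14.16 MPa


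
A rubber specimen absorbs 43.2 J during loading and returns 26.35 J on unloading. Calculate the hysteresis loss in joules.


Hysteresis loss = loading - unloading
= 43.2 - 26.35
= 16.85 J

16.85 J


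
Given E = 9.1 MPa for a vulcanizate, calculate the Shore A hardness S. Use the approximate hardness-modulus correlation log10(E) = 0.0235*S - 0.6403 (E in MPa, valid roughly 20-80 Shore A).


log10(E) = 0.0235*S - 0.6403  =>  S = (log10(E) + 0.6403) / 0.0235
log10(9.1) = 0.959041
S = (0.959041 + 0.6403) / 0.0235 = 1.599341 / 0.0235
S = 68.1

Shore A = 68.1


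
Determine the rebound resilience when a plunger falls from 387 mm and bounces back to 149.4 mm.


Resilience = h_rebound / h_drop * 100
= 149.4 / 387 * 100
= 38.6%

38.6%


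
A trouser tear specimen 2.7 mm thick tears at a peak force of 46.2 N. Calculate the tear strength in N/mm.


Tear strength = force / thickness
= 46.2 / 2.7
= 17.11 N/mm

17.11 N/mm


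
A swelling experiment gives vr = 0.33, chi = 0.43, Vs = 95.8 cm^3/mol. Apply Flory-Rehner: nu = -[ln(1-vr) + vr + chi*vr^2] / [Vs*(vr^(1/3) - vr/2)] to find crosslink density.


ln(1 - vr) = ln(1 - 0.33) = -0.4005
Numerator = -((-0.4005) + 0.33 + 0.43 * 0.33^2) = 0.0237
Denominator = 95.8 * (0.33^(1/3) - 0.33/2) = 50.3949
nu = 0.0237 / 50.3949 = 4.6931e-04 mol/cm^3

4.6931e-04 mol/cm^3


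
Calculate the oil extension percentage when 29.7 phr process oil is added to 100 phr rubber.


Oil % = oil / (100 + oil) * 100
= 29.7 / (100 + 29.7) * 100
= 29.7 / 129.7 * 100
= 22.9%

22.9%


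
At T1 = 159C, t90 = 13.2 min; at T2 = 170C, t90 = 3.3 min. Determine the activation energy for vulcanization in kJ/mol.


T1 = 432.15 K, T2 = 443.15 K
1/T1 - 1/T2 = 5.7439e-05
ln(t1/t2) = ln(13.2/3.3) = 1.3863
Ea = 8.314 * 1.3863 / 5.7439e-05 = 200658.7316 J/mol
Ea = 200.66 kJ/mol

200.66 kJ/mol


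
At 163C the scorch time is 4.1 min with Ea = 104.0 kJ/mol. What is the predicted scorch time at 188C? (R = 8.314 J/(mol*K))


Convert temperatures: T1 = 163 + 273.15 = 436.15 K, T2 = 188 + 273.15 = 461.15 K
ts2_new = 4.1 * exp(104000 / 8.314 * (1/461.15 - 1/436.15))
1/T2 - 1/T1 = -1.2430e-04
ts2_new = 0.87 min

0.87 min


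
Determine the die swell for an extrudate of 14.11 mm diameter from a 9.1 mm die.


Die swell ratio = D_extrudate / D_die
= 14.11 / 9.1
= 1.551

Die swell = 1.551


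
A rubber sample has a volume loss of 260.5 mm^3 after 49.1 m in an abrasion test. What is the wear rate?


Rate = volume_loss / distance
= 260.5 / 49.1
= 5.305 mm^3/m

5.305 mm^3/m


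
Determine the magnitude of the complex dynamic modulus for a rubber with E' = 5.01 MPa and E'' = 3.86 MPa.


|E*| = sqrt(E'^2 + E''^2)
= sqrt(5.01^2 + 3.86^2)
= sqrt(25.1001 + 14.8996)
= 6.325 MPa

6.325 MPa


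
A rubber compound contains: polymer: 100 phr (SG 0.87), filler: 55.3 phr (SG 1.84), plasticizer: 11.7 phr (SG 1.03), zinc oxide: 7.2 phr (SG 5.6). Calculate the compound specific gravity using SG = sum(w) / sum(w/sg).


Sum of weights = 174.2
Volume contributions:
  polymer: 100/0.87 = 114.9425
  filler: 55.3/1.84 = 30.0543
  plasticizer: 11.7/1.03 = 11.3592
  zinc oxide: 7.2/5.6 = 1.2857
Sum of volumes = 157.6418
SG = 174.2 / 157.6418 = 1.105

SG = 1.105


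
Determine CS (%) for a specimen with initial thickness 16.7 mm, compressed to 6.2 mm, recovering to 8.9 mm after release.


CS = (t0 - recovered) / (t0 - ts) * 100
= (16.7 - 8.9) / (16.7 - 6.2) * 100
= 7.8 / 10.5 * 100
= 74.3%

74.3%


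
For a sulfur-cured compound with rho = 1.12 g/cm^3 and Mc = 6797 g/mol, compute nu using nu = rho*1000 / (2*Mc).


nu = rho * 1000 / (2 * Mc)
nu = 1.12 * 1000 / (2 * 6797)
nu = 1120.0 / 13594
nu = 0.0824 mol/L

0.0824 mol/L


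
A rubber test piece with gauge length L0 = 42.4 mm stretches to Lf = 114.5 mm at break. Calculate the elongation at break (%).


Elongation = (Lf - L0) / L0 * 100
= (114.5 - 42.4) / 42.4 * 100
= 72.1 / 42.4 * 100
= 170.0%

170.0%


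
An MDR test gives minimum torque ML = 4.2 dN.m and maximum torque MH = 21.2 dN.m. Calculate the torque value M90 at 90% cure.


M90 = ML + 0.9 * (MH - ML)
M90 = 4.2 + 0.9 * (21.2 - 4.2)
M90 = 4.2 + 0.9 * 17.0
M90 = 19.5 dN.m

19.5 dN.m


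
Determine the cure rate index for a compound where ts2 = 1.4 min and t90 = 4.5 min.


CRI = 100 / (t90 - ts2)
= 100 / (4.5 - 1.4)
= 100 / 3.1
= 32.26 min^-1

32.26 min^-1


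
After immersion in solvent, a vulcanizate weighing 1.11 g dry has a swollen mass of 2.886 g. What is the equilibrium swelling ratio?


Q = W_swollen / W_dry
Q = 2.886 / 1.11
Q = 2.6

Q = 2.6


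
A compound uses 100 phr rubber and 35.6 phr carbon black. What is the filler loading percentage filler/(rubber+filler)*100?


Filler % = filler / (rubber + filler) * 100
= 35.6 / (100 + 35.6) * 100
= 35.6 / 135.6 * 100
= 26.25%

26.25%


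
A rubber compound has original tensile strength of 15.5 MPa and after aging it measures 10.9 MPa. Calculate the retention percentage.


Retention = aged / original * 100
= 10.9 / 15.5 * 100
= 70.3%

70.3%


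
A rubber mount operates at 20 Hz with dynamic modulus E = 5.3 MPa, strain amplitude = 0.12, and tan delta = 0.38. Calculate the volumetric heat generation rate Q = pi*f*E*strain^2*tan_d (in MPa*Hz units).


Q = pi * f * E * strain^2 * tan_d
= pi * 20 * 5.3 * 0.12^2 * 0.38
= pi * 20 * 5.3 * 0.0144 * 0.38
= 1.8222

Q = 1.8222


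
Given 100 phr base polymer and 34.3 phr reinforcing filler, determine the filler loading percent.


Filler % = filler / (rubber + filler) * 100
= 34.3 / (100 + 34.3) * 100
= 34.3 / 134.3 * 100
= 25.54%

25.54%


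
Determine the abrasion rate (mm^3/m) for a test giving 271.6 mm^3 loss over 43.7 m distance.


Rate = volume_loss / distance
= 271.6 / 43.7
= 6.215 mm^3/m

6.215 mm^3/m


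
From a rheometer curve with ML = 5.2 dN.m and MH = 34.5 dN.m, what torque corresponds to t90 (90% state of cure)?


M90 = ML + 0.9 * (MH - ML)
M90 = 5.2 + 0.9 * (34.5 - 5.2)
M90 = 5.2 + 0.9 * 29.3
M90 = 31.57 dN.m

31.57 dN.m


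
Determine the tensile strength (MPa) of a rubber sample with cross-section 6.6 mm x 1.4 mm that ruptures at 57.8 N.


Area = width * thickness = 6.6 * 1.4 = 9.24 mm^2
TS = force / area = 57.8 / 9.24 = 6.26 MPa

6.26 MPa


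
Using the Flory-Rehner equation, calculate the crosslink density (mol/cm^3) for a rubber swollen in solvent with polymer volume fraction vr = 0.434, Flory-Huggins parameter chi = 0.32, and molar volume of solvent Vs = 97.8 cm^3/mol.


ln(1 - vr) = ln(1 - 0.434) = -0.5692
Numerator = -((-0.5692) + 0.434 + 0.32 * 0.434^2) = 0.0749
Denominator = 97.8 * (0.434^(1/3) - 0.434/2) = 52.8235
nu = 0.0749 / 52.8235 = 0.0014 mol/cm^3

0.0014 mol/cm^3


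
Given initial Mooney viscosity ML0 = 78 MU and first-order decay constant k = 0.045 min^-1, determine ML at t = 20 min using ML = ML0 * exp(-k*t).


ML = ML0 * exp(-k * t)
ML = 78 * exp(-0.045 * 20)
ML = 78 * 0.4066
ML = 31.71 MU

31.71 MU


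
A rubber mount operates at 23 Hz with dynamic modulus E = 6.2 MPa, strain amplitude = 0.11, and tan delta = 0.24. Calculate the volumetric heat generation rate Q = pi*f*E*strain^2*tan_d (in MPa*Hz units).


Q = pi * f * E * strain^2 * tan_d
= pi * 23 * 6.2 * 0.11^2 * 0.24
= pi * 23 * 6.2 * 0.0121 * 0.24
= 1.3010

Q = 1.3010


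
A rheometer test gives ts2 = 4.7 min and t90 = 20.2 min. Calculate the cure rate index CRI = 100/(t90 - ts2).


CRI = 100 / (t90 - ts2)
= 100 / (20.2 - 4.7)
= 100 / 15.5
= 6.45 min^-1

6.45 min^-1


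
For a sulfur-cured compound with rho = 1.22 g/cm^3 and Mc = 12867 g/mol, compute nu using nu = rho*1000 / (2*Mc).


nu = rho * 1000 / (2 * Mc)
nu = 1.22 * 1000 / (2 * 12867)
nu = 1220.0 / 25734
nu = 0.0474 mol/L

0.0474 mol/L


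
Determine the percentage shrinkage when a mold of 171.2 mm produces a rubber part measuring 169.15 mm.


Shrinkage = (mold - part) / mold * 100
= (171.2 - 169.15) / 171.2 * 100
= 2.05 / 171.2 * 100
= 1.2%

1.2%


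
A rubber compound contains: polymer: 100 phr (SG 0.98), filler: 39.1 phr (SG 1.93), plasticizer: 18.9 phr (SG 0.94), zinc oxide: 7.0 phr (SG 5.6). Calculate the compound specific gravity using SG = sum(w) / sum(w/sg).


Sum of weights = 165.0
Volume contributions:
  polymer: 100/0.98 = 102.0408
  filler: 39.1/1.93 = 20.2591
  plasticizer: 18.9/0.94 = 20.1064
  zinc oxide: 7.0/5.6 = 1.2500
Sum of volumes = 143.6563
SG = 165.0 / 143.6563 = 1.149

SG = 1.149


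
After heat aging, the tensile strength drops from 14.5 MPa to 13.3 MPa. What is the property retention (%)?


Retention = aged / original * 100
= 13.3 / 14.5 * 100
= 91.7%

91.7%


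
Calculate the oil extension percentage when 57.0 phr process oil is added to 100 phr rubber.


Oil % = oil / (100 + oil) * 100
= 57.0 / (100 + 57.0) * 100
= 57.0 / 157.0 * 100
= 36.31%

36.31%


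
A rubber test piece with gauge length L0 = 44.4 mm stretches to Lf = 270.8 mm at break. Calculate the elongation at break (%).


Elongation = (Lf - L0) / L0 * 100
= (270.8 - 44.4) / 44.4 * 100
= 226.4 / 44.4 * 100
= 509.9%

509.9%


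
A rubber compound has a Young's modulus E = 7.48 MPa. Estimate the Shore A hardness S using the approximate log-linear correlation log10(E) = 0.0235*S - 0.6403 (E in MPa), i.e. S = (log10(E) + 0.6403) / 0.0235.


log10(E) = 0.0235*S - 0.6403  =>  S = (log10(E) + 0.6403) / 0.0235
log10(7.48) = 0.873902
S = (0.873902 + 0.6403) / 0.0235 = 1.514202 / 0.0235
S = 64.4

Shore A = 64.4


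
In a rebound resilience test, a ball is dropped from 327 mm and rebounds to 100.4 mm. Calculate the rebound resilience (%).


Resilience = h_rebound / h_drop * 100
= 100.4 / 327 * 100
= 30.7%

30.7%


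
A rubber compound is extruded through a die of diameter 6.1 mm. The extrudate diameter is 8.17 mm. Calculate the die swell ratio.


Die swell ratio = D_extrudate / D_die
= 8.17 / 6.1
= 1.339

Die swell = 1.339


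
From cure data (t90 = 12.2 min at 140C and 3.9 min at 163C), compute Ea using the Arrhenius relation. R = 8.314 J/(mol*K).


T1 = 413.15 K, T2 = 436.15 K
1/T1 - 1/T2 = 1.2764e-04
ln(t1/t2) = ln(12.2/3.9) = 1.1405
Ea = 8.314 * 1.1405 / 1.2764e-04 = 74285.7730 J/mol
Ea = 74.29 kJ/mol

74.29 kJ/mol


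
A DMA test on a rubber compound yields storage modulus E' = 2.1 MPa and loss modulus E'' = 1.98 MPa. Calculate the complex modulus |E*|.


|E*| = sqrt(E'^2 + E''^2)
= sqrt(2.1^2 + 1.98^2)
= sqrt(4.4100 + 3.9204)
= 2.886 MPa

2.886 MPa


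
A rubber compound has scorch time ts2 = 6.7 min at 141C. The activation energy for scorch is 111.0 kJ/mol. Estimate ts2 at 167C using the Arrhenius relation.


Convert temperatures: T1 = 141 + 273.15 = 414.15 K, T2 = 167 + 273.15 = 440.15 K
ts2_new = 6.7 * exp(111000 / 8.314 * (1/440.15 - 1/414.15))
1/T2 - 1/T1 = -1.4263e-04
ts2_new = 1.0 min

1.0 min


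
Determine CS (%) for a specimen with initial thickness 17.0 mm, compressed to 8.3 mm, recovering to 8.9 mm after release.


CS = (t0 - recovered) / (t0 - ts) * 100
= (17.0 - 8.9) / (17.0 - 8.3) * 100
= 8.1 / 8.7 * 100
= 93.1%

93.1%


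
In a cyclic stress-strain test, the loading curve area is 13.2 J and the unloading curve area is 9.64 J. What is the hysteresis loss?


Hysteresis loss = loading - unloading
= 13.2 - 9.64
= 3.56 J

3.56 J


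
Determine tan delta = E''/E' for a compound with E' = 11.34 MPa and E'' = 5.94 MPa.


tan delta = E'' / E'
= 5.94 / 11.34
= 0.5238

tan delta = 0.5238


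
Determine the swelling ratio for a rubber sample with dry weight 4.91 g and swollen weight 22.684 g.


Q = W_swollen / W_dry
Q = 22.684 / 4.91
Q = 4.62

Q = 4.62


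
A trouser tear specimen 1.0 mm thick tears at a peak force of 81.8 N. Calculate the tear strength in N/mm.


Tear strength = force / thickness
= 81.8 / 1.0
= 81.8 N/mm

81.8 N/mm


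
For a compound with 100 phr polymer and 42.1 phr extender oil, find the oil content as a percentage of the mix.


Oil % = oil / (100 + oil) * 100
= 42.1 / (100 + 42.1) * 100
= 42.1 / 142.1 * 100
= 29.63%

29.63%


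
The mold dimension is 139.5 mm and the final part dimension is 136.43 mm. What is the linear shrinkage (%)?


Shrinkage = (mold - part) / mold * 100
= (139.5 - 136.43) / 139.5 * 100
= 3.07 / 139.5 * 100
= 2.2%

2.2%


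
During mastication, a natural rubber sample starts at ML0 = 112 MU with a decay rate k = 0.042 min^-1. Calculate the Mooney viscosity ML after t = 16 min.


ML = ML0 * exp(-k * t)
ML = 112 * exp(-0.042 * 16)
ML = 112 * 0.5107
ML = 57.2 MU

57.2 MU


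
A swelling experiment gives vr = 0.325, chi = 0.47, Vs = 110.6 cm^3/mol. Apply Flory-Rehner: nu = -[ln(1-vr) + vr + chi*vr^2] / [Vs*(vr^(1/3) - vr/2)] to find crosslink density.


ln(1 - vr) = ln(1 - 0.325) = -0.3930
Numerator = -((-0.3930) + 0.325 + 0.47 * 0.325^2) = 0.0184
Denominator = 110.6 * (0.325^(1/3) - 0.325/2) = 58.0688
nu = 0.0184 / 58.0688 = 3.1685e-04 mol/cm^3

3.1685e-04 mol/cm^3


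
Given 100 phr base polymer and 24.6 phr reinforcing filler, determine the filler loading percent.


Filler % = filler / (rubber + filler) * 100
= 24.6 / (100 + 24.6) * 100
= 24.6 / 124.6 * 100
= 19.74%

19.74%


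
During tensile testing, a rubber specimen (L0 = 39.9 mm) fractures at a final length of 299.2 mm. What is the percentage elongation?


Elongation = (Lf - L0) / L0 * 100
= (299.2 - 39.9) / 39.9 * 100
= 259.3 / 39.9 * 100
= 649.9%

649.9%


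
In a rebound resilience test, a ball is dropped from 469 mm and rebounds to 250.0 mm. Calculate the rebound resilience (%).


Resilience = h_rebound / h_drop * 100
= 250.0 / 469 * 100
= 53.3%

53.3%


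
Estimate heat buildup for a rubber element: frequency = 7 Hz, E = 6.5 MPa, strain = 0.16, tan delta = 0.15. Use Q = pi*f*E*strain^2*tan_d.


Q = pi * f * E * strain^2 * tan_d
= pi * 7 * 6.5 * 0.16^2 * 0.15
= pi * 7 * 6.5 * 0.0256 * 0.15
= 0.5489

Q = 0.5489


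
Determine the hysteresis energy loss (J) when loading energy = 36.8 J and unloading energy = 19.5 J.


Hysteresis loss = loading - unloading
= 36.8 - 19.5
= 17.3 J

17.3 J


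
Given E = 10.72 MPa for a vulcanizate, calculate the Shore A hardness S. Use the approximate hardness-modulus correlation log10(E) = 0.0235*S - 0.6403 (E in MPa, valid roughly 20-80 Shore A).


log10(E) = 0.0235*S - 0.6403  =>  S = (log10(E) + 0.6403) / 0.0235
log10(10.72) = 1.030195
S = (1.030195 + 0.6403) / 0.0235 = 1.670495 / 0.0235
S = 71.1

Shore A = 71.1


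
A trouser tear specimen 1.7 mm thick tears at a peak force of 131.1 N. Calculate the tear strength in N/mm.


Tear strength = force / thickness
= 131.1 / 1.7
= 77.12 N/mm

77.12 N/mm


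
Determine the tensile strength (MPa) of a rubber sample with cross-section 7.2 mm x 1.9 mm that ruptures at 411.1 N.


Area = width * thickness = 7.2 * 1.9 = 13.68 mm^2
TS = force / area = 411.1 / 13.68 = 30.05 MPa

30.05 MPa


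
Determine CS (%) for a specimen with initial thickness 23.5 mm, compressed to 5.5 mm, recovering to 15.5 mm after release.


CS = (t0 - recovered) / (t0 - ts) * 100
= (23.5 - 15.5) / (23.5 - 5.5) * 100
= 8.0 / 18.0 * 100
= 44.4%

44.4%


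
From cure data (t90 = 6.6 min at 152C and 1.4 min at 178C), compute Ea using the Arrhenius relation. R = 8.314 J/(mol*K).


T1 = 425.15 K, T2 = 451.15 K
1/T1 - 1/T2 = 1.3555e-04
ln(t1/t2) = ln(6.6/1.4) = 1.5506
Ea = 8.314 * 1.5506 / 1.3555e-04 = 95104.0194 J/mol
Ea = 95.1 kJ/mol

95.1 kJ/mol


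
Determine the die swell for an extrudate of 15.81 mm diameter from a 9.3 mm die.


Die swell ratio = D_extrudate / D_die
= 15.81 / 9.3
= 1.7

Die swell = 1.7


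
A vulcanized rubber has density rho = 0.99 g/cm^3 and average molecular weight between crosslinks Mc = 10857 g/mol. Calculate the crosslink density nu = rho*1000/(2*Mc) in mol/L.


nu = rho * 1000 / (2 * Mc)
nu = 0.99 * 1000 / (2 * 10857)
nu = 990.0 / 21714
nu = 0.0456 mol/L

0.0456 mol/L


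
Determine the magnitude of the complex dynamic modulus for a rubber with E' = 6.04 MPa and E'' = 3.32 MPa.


|E*| = sqrt(E'^2 + E''^2)
= sqrt(6.04^2 + 3.32^2)
= sqrt(36.4816 + 11.0224)
= 6.892 MPa

6.892 MPa


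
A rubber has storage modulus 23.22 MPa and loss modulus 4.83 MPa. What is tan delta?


tan delta = E'' / E'
= 4.83 / 23.22
= 0.208

tan delta = 0.208


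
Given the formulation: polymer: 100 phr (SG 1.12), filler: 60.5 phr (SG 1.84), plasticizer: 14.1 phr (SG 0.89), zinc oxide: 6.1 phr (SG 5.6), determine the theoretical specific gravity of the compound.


Sum of weights = 180.7
Volume contributions:
  polymer: 100/1.12 = 89.2857
  filler: 60.5/1.84 = 32.8804
  plasticizer: 14.1/0.89 = 15.8427
  zinc oxide: 6.1/5.6 = 1.0893
Sum of volumes = 139.0981
SG = 180.7 / 139.0981 = 1.299

SG = 1.299


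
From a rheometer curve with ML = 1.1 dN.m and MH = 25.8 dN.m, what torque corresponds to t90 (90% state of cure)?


M90 = ML + 0.9 * (MH - ML)
M90 = 1.1 + 0.9 * (25.8 - 1.1)
M90 = 1.1 + 0.9 * 24.7
M90 = 23.33 dN.m

23.33 dN.m


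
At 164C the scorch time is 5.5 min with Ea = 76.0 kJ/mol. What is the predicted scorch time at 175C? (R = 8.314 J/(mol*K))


Convert temperatures: T1 = 164 + 273.15 = 437.15 K, T2 = 175 + 273.15 = 448.15 K
ts2_new = 5.5 * exp(76000 / 8.314 * (1/448.15 - 1/437.15))
1/T2 - 1/T1 = -5.6149e-05
ts2_new = 3.29 min

3.29 min


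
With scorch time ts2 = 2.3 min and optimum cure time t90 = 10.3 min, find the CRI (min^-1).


CRI = 100 / (t90 - ts2)
= 100 / (10.3 - 2.3)
= 100 / 8.0
= 12.5 min^-1

12.5 min^-1


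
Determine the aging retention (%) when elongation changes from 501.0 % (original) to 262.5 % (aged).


Retention = aged / original * 100
= 262.5 / 501.0 * 100
= 52.4%

52.4%


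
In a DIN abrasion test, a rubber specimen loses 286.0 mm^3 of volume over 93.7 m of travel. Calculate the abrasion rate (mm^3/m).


Rate = volume_loss / distance
= 286.0 / 93.7
= 3.052 mm^3/m

3.052 mm^3/m


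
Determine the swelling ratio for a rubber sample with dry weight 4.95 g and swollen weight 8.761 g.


Q = W_swollen / W_dry
Q = 8.761 / 4.95
Q = 1.77

Q = 1.77


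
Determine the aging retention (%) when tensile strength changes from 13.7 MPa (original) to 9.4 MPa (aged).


Retention = aged / original * 100
= 9.4 / 13.7 * 100
= 68.6%

68.6%


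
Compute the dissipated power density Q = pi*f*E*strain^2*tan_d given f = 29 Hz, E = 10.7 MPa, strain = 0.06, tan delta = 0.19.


Q = pi * f * E * strain^2 * tan_d
= pi * 29 * 10.7 * 0.06^2 * 0.19
= pi * 29 * 10.7 * 0.0036 * 0.19
= 0.6668

Q = 0.6668


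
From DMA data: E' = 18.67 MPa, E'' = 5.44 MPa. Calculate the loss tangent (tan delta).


tan delta = E'' / E'
= 5.44 / 18.67
= 0.2914

tan delta = 0.2914


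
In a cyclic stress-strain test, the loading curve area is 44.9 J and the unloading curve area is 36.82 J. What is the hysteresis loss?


Hysteresis loss = loading - unloading
= 44.9 - 36.82
= 8.08 J

8.08 J


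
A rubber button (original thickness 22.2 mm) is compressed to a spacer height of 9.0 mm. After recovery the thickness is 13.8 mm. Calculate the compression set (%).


CS = (t0 - recovered) / (t0 - ts) * 100
= (22.2 - 13.8) / (22.2 - 9.0) * 100
= 8.4 / 13.2 * 100
= 63.6%

63.6%


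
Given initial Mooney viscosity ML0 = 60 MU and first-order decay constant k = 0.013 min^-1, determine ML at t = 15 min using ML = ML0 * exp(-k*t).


ML = ML0 * exp(-k * t)
ML = 60 * exp(-0.013 * 15)
ML = 60 * 0.8228
ML = 49.37 MU

49.37 MU


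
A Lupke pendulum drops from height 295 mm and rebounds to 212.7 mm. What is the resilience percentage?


Resilience = h_rebound / h_drop * 100
= 212.7 / 295 * 100
= 72.1%

72.1%


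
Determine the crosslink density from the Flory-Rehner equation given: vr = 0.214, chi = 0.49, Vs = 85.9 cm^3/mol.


ln(1 - vr) = ln(1 - 0.214) = -0.2408
Numerator = -((-0.2408) + 0.214 + 0.49 * 0.214^2) = 0.0044
Denominator = 85.9 * (0.214^(1/3) - 0.214/2) = 42.1891
nu = 0.0044 / 42.1891 = 1.0331e-04 mol/cm^3

1.0331e-04 mol/cm^3


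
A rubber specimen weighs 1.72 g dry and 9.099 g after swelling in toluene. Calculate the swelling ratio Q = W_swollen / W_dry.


Q = W_swollen / W_dry
Q = 9.099 / 1.72
Q = 5.29

Q = 5.29


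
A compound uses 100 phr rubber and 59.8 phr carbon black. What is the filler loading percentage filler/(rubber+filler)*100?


Filler % = filler / (rubber + filler) * 100
= 59.8 / (100 + 59.8) * 100
= 59.8 / 159.8 * 100
= 37.42%

37.42%


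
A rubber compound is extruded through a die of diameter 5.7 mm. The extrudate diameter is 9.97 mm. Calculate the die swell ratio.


Die swell ratio = D_extrudate / D_die
= 9.97 / 5.7
= 1.749

Die swell = 1.749


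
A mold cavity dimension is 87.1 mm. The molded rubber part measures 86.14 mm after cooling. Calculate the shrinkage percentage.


Shrinkage = (mold - part) / mold * 100
= (87.1 - 86.14) / 87.1 * 100
= 0.96 / 87.1 * 100
= 1.1%

1.1%


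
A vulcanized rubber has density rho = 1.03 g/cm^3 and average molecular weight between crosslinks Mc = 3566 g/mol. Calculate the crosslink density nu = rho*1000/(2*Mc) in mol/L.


nu = rho * 1000 / (2 * Mc)
nu = 1.03 * 1000 / (2 * 3566)
nu = 1030.0 / 7132
nu = 0.1444 mol/L

0.1444 mol/L


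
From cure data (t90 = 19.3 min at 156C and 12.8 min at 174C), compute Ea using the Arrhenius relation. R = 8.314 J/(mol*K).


T1 = 429.15 K, T2 = 447.15 K
1/T1 - 1/T2 = 9.3802e-05
ln(t1/t2) = ln(19.3/12.8) = 0.4107
Ea = 8.314 * 0.4107 / 9.3802e-05 = 36398.3914 J/mol
Ea = 36.4 kJ/mol

36.4 kJ/mol


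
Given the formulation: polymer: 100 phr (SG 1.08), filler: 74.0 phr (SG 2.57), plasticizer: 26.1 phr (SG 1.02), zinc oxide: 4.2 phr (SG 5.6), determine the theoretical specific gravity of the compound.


Sum of weights = 204.3
Volume contributions:
  polymer: 100/1.08 = 92.5926
  filler: 74.0/2.57 = 28.7938
  plasticizer: 26.1/1.02 = 25.5882
  zinc oxide: 4.2/5.6 = 0.7500
Sum of volumes = 147.7246
SG = 204.3 / 147.7246 = 1.383

SG = 1.383


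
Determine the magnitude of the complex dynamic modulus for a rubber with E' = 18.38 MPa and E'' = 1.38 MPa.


|E*| = sqrt(E'^2 + E''^2)
= sqrt(18.38^2 + 1.38^2)
= sqrt(337.8244 + 1.9044)
= 18.432 MPa

18.432 MPa


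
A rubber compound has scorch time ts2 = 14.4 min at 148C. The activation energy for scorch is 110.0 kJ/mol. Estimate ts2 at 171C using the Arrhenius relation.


Convert temperatures: T1 = 148 + 273.15 = 421.15 K, T2 = 171 + 273.15 = 444.15 K
ts2_new = 14.4 * exp(110000 / 8.314 * (1/444.15 - 1/421.15))
1/T2 - 1/T1 = -1.2296e-04
ts2_new = 2.83 min

2.83 min


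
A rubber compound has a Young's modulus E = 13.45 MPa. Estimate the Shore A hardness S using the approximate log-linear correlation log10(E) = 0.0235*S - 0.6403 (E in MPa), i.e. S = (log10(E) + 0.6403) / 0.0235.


log10(E) = 0.0235*S - 0.6403  =>  S = (log10(E) + 0.6403) / 0.0235
log10(13.45) = 1.128722
S = (1.128722 + 0.6403) / 0.0235 = 1.769022 / 0.0235
S = 75.3

Shore A = 75.3


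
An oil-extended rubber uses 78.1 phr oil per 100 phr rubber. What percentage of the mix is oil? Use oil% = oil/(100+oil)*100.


Oil % = oil / (100 + oil) * 100
= 78.1 / (100 + 78.1) * 100
= 78.1 / 178.1 * 100
= 43.85%

43.85%


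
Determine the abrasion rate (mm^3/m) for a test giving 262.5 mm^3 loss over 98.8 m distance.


Rate = volume_loss / distance
= 262.5 / 98.8
= 2.657 mm^3/m

2.657 mm^3/m


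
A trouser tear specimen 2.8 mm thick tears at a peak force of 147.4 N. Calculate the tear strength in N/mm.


Tear strength = force / thickness
= 147.4 / 2.8
= 52.64 N/mm

52.64 N/mm


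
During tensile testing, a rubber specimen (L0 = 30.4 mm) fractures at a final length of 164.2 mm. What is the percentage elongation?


Elongation = (Lf - L0) / L0 * 100
= (164.2 - 30.4) / 30.4 * 100
= 133.8 / 30.4 * 100
= 440.1%

440.1%


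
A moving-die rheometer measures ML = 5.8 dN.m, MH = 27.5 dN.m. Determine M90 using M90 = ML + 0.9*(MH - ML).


M90 = ML + 0.9 * (MH - ML)
M90 = 5.8 + 0.9 * (27.5 - 5.8)
M90 = 5.8 + 0.9 * 21.7
M90 = 25.33 dN.m

25.33 dN.m


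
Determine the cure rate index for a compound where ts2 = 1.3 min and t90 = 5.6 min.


CRI = 100 / (t90 - ts2)
= 100 / (5.6 - 1.3)
= 100 / 4.3
= 23.26 min^-1

23.26 min^-1


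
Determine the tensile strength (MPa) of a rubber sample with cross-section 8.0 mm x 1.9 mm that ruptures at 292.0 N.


Area = width * thickness = 8.0 * 1.9 = 15.2 mm^2
TS = force / area = 292.0 / 15.2 = 19.21 MPa

19.21 MPa


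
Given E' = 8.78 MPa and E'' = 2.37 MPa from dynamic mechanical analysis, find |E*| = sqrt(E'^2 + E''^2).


|E*| = sqrt(E'^2 + E''^2)
= sqrt(8.78^2 + 2.37^2)
= sqrt(77.0884 + 5.6169)
= 9.094 MPa

9.094 MPa


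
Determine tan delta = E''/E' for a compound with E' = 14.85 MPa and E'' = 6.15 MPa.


tan delta = E'' / E'
= 6.15 / 14.85
= 0.4141

tan delta = 0.4141


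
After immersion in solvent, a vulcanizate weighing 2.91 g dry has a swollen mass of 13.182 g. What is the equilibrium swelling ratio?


Q = W_swollen / W_dry
Q = 13.182 / 2.91
Q = 4.53

Q = 4.53


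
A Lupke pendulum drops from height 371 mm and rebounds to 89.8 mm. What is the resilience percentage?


Resilience = h_rebound / h_drop * 100
= 89.8 / 371 * 100
= 24.2%

24.2%


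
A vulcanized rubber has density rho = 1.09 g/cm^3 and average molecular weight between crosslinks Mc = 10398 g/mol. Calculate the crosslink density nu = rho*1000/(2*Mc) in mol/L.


nu = rho * 1000 / (2 * Mc)
nu = 1.09 * 1000 / (2 * 10398)
nu = 1090.0 / 20796
nu = 0.0524 mol/L

0.0524 mol/L


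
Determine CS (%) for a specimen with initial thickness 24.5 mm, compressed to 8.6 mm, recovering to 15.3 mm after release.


CS = (t0 - recovered) / (t0 - ts) * 100
= (24.5 - 15.3) / (24.5 - 8.6) * 100
= 9.2 / 15.9 * 100
= 57.9%

57.9%


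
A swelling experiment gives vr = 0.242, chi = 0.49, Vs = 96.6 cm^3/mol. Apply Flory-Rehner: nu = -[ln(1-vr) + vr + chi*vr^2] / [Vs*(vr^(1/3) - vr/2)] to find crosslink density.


ln(1 - vr) = ln(1 - 0.242) = -0.2771
Numerator = -((-0.2771) + 0.242 + 0.49 * 0.242^2) = 0.0064
Denominator = 96.6 * (0.242^(1/3) - 0.242/2) = 48.5094
nu = 0.0064 / 48.5094 = 1.3143e-04 mol/cm^3

1.3143e-04 mol/cm^3


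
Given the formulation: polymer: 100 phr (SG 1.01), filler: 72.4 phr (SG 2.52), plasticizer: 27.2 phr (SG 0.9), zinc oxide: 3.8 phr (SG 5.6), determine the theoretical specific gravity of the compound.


Sum of weights = 203.4
Volume contributions:
  polymer: 100/1.01 = 99.0099
  filler: 72.4/2.52 = 28.7302
  plasticizer: 27.2/0.9 = 30.2222
  zinc oxide: 3.8/5.6 = 0.6786
Sum of volumes = 158.6409
SG = 203.4 / 158.6409 = 1.282

SG = 1.282


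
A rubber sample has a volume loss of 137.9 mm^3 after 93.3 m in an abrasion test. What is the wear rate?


Rate = volume_loss / distance
= 137.9 / 93.3
= 1.478 mm^3/m

1.478 mm^3/m


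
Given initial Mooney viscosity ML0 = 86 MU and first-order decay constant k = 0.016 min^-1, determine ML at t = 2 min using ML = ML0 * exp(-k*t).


ML = ML0 * exp(-k * t)
ML = 86 * exp(-0.016 * 2)
ML = 86 * 0.9685
ML = 83.29 MU

83.29 MU


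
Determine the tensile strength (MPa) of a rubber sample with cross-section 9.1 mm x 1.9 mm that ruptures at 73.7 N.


Area = width * thickness = 9.1 * 1.9 = 17.29 mm^2
TS = force / area = 73.7 / 17.29 = 4.26 MPa

4.26 MPa


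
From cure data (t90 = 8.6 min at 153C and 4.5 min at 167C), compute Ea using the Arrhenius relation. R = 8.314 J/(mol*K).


T1 = 426.15 K, T2 = 440.15 K
1/T1 - 1/T2 = 7.4639e-05
ln(t1/t2) = ln(8.6/4.5) = 0.6477
Ea = 8.314 * 0.6477 / 7.4639e-05 = 72145.4411 J/mol
Ea = 72.15 kJ/mol

72.15 kJ/mol


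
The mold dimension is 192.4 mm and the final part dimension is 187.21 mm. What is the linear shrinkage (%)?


Shrinkage = (mold - part) / mold * 100
= (192.4 - 187.21) / 192.4 * 100
= 5.19 / 192.4 * 100
= 2.7%

2.7%


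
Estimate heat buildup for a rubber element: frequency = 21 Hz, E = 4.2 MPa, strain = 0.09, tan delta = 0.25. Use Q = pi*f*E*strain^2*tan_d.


Q = pi * f * E * strain^2 * tan_d
= pi * 21 * 4.2 * 0.09^2 * 0.25
= pi * 21 * 4.2 * 0.0081 * 0.25
= 0.5611

Q = 0.5611


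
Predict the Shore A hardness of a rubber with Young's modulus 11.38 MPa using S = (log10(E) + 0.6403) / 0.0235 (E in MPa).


log10(E) = 0.0235*S - 0.6403  =>  S = (log10(E) + 0.6403) / 0.0235
log10(11.38) = 1.056142
S = (1.056142 + 0.6403) / 0.0235 = 1.696442 / 0.0235
S = 72.2

Shore A = 72.2


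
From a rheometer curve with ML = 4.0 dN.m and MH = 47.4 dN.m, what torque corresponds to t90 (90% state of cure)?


M90 = ML + 0.9 * (MH - ML)
M90 = 4.0 + 0.9 * (47.4 - 4.0)
M90 = 4.0 + 0.9 * 43.4
M90 = 43.06 dN.m

43.06 dN.m


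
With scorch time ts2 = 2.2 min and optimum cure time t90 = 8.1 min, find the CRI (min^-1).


CRI = 100 / (t90 - ts2)
= 100 / (8.1 - 2.2)
= 100 / 5.9
= 16.95 min^-1

16.95 min^-1


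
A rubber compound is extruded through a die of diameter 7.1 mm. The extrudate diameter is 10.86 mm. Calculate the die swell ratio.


Die swell ratio = D_extrudate / D_die
= 10.86 / 7.1
= 1.53

Die swell = 1.53


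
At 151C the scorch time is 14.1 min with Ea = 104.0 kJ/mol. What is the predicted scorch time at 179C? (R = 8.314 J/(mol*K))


Convert temperatures: T1 = 151 + 273.15 = 424.15 K, T2 = 179 + 273.15 = 452.15 K
ts2_new = 14.1 * exp(104000 / 8.314 * (1/452.15 - 1/424.15))
1/T2 - 1/T1 = -1.4600e-04
ts2_new = 2.27 min

2.27 min


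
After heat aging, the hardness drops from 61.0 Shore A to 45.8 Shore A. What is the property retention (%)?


Retention = aged / original * 100
= 45.8 / 61.0 * 100
= 75.1%

75.1%


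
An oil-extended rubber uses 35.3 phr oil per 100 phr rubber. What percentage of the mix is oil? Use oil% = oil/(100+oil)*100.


Oil % = oil / (100 + oil) * 100
= 35.3 / (100 + 35.3) * 100
= 35.3 / 135.3 * 100
= 26.09%

26.09%


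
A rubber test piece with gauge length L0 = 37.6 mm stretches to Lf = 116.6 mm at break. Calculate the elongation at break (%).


Elongation = (Lf - L0) / L0 * 100
= (116.6 - 37.6) / 37.6 * 100
= 79.0 / 37.6 * 100
= 210.1%

210.1%


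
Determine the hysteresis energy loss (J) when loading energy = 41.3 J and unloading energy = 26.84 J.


Hysteresis loss = loading - unloading
= 41.3 - 26.84
= 14.46 J

14.46 J


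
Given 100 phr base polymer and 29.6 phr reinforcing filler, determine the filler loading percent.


Filler % = filler / (rubber + filler) * 100
= 29.6 / (100 + 29.6) * 100
= 29.6 / 129.6 * 100
= 22.84%

22.84%


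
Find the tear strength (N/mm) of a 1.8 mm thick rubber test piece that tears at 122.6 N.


Tear strength = force / thickness
= 122.6 / 1.8
= 68.11 N/mm

68.11 N/mm


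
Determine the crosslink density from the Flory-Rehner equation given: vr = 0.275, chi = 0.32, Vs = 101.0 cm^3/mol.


ln(1 - vr) = ln(1 - 0.275) = -0.3216
Numerator = -((-0.3216) + 0.275 + 0.32 * 0.275^2) = 0.0224
Denominator = 101.0 * (0.275^(1/3) - 0.275/2) = 51.7924
nu = 0.0224 / 51.7924 = 4.3218e-04 mol/cm^3

4.3218e-04 mol/cm^3


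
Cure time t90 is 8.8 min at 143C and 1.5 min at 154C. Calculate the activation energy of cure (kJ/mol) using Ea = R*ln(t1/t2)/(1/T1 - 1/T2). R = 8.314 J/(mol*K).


T1 = 416.15 K, T2 = 427.15 K
1/T1 - 1/T2 = 6.1882e-05
ln(t1/t2) = ln(8.8/1.5) = 1.7693
Ea = 8.314 * 1.7693 / 6.1882e-05 = 237709.1156 J/mol
Ea = 237.71 kJ/mol

237.71 kJ/mol


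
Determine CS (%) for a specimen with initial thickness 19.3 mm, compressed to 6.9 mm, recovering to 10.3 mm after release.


CS = (t0 - recovered) / (t0 - ts) * 100
= (19.3 - 10.3) / (19.3 - 6.9) * 100
= 9.0 / 12.4 * 100
= 72.6%

72.6%


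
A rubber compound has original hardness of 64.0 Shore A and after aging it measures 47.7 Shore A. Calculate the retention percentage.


Retention = aged / original * 100
= 47.7 / 64.0 * 100
= 74.5%

74.5%


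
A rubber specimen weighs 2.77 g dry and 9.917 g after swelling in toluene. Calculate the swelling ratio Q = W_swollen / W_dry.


Q = W_swollen / W_dry
Q = 9.917 / 2.77
Q = 3.58

Q = 3.58


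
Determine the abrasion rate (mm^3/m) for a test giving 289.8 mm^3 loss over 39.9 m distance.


Rate = volume_loss / distance
= 289.8 / 39.9
= 7.263 mm^3/m

7.263 mm^3/m


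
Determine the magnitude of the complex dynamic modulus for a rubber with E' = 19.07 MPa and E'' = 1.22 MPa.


|E*| = sqrt(E'^2 + E''^2)
= sqrt(19.07^2 + 1.22^2)
= sqrt(363.6649 + 1.4884)
= 19.109 MPa

19.109 MPa


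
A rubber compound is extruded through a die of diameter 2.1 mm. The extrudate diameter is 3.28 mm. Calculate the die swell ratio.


Die swell ratio = D_extrudate / D_die
= 3.28 / 2.1
= 1.562

Die swell = 1.562


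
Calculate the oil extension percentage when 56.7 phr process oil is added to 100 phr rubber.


Oil % = oil / (100 + oil) * 100
= 56.7 / (100 + 56.7) * 100
= 56.7 / 156.7 * 100
= 36.18%

36.18%


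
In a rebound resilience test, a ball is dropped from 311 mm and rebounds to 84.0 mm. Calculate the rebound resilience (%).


Resilience = h_rebound / h_drop * 100
= 84.0 / 311 * 100
= 27.0%

27.0%


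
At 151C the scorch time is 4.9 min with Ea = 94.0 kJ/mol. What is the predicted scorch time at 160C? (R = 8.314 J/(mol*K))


Convert temperatures: T1 = 151 + 273.15 = 424.15 K, T2 = 160 + 273.15 = 433.15 K
ts2_new = 4.9 * exp(94000 / 8.314 * (1/433.15 - 1/424.15))
1/T2 - 1/T1 = -4.8987e-05
ts2_new = 2.82 min

2.82 min


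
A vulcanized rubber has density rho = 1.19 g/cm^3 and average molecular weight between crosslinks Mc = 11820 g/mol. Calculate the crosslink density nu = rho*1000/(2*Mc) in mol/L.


nu = rho * 1000 / (2 * Mc)
nu = 1.19 * 1000 / (2 * 11820)
nu = 1190.0 / 23640
nu = 0.0503 mol/L

0.0503 mol/L


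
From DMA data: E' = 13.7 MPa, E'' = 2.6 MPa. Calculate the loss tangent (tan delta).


tan delta = E'' / E'
= 2.6 / 13.7
= 0.1898

tan delta = 0.1898


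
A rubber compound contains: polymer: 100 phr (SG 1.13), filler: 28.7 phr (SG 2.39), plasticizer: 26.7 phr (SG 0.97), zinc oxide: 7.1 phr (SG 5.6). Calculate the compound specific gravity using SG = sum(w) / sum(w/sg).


Sum of weights = 162.5
Volume contributions:
  polymer: 100/1.13 = 88.4956
  filler: 28.7/2.39 = 12.0084
  plasticizer: 26.7/0.97 = 27.5258
  zinc oxide: 7.1/5.6 = 1.2679
Sum of volumes = 129.2976
SG = 162.5 / 129.2976 = 1.257

SG = 1.257


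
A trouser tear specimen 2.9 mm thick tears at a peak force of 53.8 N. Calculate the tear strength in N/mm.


Tear strength = force / thickness
= 53.8 / 2.9
= 18.55 N/mm

18.55 N/mm


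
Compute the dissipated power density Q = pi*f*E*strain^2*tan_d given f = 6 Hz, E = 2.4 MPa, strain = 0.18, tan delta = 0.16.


Q = pi * f * E * strain^2 * tan_d
= pi * 6 * 2.4 * 0.18^2 * 0.16
= pi * 6 * 2.4 * 0.0324 * 0.16
= 0.2345

Q = 0.2345


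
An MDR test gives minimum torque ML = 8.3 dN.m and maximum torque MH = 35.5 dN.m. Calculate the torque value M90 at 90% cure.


M90 = ML + 0.9 * (MH - ML)
M90 = 8.3 + 0.9 * (35.5 - 8.3)
M90 = 8.3 + 0.9 * 27.2
M90 = 32.78 dN.m

32.78 dN.m


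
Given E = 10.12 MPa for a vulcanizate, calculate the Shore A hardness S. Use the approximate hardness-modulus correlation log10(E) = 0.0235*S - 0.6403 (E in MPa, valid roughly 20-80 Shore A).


log10(E) = 0.0235*S - 0.6403  =>  S = (log10(E) + 0.6403) / 0.0235
log10(10.12) = 1.005181
S = (1.005181 + 0.6403) / 0.0235 = 1.645481 / 0.0235
S = 70.0

Shore A = 70.0


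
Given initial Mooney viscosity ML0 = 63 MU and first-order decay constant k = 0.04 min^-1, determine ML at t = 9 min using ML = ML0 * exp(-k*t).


ML = ML0 * exp(-k * t)
ML = 63 * exp(-0.04 * 9)
ML = 63 * 0.6977
ML = 43.95 MU

43.95 MU


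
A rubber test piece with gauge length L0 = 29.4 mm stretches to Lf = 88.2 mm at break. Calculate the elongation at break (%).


Elongation = (Lf - L0) / L0 * 100
= (88.2 - 29.4) / 29.4 * 100
= 58.8 / 29.4 * 100
= 200.0%

200.0%
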